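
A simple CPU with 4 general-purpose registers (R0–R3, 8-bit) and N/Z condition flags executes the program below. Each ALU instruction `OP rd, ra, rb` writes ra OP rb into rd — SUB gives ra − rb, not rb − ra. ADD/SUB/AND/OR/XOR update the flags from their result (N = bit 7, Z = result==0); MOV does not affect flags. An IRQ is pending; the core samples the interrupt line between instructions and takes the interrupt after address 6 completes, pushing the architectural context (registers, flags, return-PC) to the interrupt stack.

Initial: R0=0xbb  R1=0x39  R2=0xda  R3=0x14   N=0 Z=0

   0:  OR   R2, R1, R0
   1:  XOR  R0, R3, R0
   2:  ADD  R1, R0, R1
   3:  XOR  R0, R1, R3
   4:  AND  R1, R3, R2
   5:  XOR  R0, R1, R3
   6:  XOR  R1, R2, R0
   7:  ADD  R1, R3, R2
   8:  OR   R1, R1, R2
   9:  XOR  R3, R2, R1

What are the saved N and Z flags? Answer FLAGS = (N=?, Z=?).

FLAGS = (N=1, Z=0)

after  0: R0=0xbb R1=0x39 R2=0xbb R3=0x14  N=1 Z=0
after  1: R0=0xaf R1=0x39 R2=0xbb R3=0x14  N=1 Z=0
after  2: R0=0xaf R1=0xe8 R2=0xbb R3=0x14  N=1 Z=0
after  3: R0=0xfc R1=0xe8 R2=0xbb R3=0x14  N=1 Z=0
after  4: R0=0xfc R1=0x10 R2=0xbb R3=0x14  N=0 Z=0
after  5: R0=0x04 R1=0x10 R2=0xbb R3=0x14  N=0 Z=0
after  6: R0=0x04 R1=0xbf R2=0xbb R3=0x14  N=1 Z=0
-- IRQ taken; context saved, return-PC = 7 --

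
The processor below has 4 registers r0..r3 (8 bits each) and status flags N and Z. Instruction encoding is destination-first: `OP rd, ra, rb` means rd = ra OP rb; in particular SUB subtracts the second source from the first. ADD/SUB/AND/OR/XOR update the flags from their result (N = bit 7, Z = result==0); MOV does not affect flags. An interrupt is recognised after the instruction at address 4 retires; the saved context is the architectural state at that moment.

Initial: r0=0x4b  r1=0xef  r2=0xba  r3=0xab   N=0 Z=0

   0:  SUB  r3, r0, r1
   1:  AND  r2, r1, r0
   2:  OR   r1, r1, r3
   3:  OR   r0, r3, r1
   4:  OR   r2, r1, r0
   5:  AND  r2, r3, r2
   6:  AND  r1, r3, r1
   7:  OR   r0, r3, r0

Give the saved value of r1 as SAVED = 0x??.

after  0: r0=0x4b r1=0xef r2=0xba r3=0x5c  N=0 Z=0
after  1: r0=0x4b r1=0xef r2=0x4b r3=0x5c  N=0 Z=0
after  2: r0=0x4b r1=0xff r2=0x4b r3=0x5c  N=1 Z=0
after  3: r0=0xff r1=0xff r2=0x4b r3=0x5c  N=1 Z=0
after  4: r0=0xff r1=0xff r2=0xff r3=0x5c  N=1 Z=0
-- IRQ taken; context saved, return-PC = 5 --

SAVED = 0xff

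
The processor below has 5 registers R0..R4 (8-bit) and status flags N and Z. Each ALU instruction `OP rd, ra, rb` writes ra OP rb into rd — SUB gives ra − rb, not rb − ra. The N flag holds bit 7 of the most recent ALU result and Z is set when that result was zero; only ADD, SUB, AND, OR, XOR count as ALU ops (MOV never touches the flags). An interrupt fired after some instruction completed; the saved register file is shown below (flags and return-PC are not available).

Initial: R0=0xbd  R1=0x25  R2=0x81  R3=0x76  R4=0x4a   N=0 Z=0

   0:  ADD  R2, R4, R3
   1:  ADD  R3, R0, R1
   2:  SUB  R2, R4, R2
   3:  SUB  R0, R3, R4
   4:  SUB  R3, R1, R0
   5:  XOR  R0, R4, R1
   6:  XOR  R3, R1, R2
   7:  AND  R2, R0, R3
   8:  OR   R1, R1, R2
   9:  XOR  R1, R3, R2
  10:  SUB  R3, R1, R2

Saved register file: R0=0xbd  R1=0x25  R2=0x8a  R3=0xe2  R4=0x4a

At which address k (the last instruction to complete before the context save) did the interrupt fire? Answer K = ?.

K = 2

after  0: R0=0xbd R1=0x25 R2=0xc0 R3=0x76 R4=0x4a  N=1 Z=0
after  1: R0=0xbd R1=0x25 R2=0xc0 R3=0xe2 R4=0x4a  N=1 Z=0
after  2: R0=0xbd R1=0x25 R2=0x8a R3=0xe2 R4=0x4a  N=1 Z=0
-- IRQ taken; context saved, return-PC = 3 --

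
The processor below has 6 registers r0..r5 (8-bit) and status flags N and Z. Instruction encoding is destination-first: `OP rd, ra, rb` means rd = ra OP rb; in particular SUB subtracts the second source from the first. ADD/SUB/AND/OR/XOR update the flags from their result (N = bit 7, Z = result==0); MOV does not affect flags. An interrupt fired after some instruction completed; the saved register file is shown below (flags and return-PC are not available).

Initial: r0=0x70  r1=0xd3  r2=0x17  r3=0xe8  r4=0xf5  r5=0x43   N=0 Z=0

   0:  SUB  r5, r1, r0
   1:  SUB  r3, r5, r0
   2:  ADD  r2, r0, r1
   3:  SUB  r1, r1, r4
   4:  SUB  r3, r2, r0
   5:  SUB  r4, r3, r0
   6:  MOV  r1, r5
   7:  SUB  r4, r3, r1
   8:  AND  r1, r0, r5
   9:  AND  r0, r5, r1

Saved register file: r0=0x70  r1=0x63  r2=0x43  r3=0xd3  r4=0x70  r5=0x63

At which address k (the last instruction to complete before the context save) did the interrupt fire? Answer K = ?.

after  0: r0=0x70 r1=0xd3 r2=0x17 r3=0xe8 r4=0xf5 r5=0x63  N=0 Z=0
after  1: r0=0x70 r1=0xd3 r2=0x17 r3=0xf3 r4=0xf5 r5=0x63  N=1 Z=0
after  2: r0=0x70 r1=0xd3 r2=0x43 r3=0xf3 r4=0xf5 r5=0x63  N=0 Z=0
after  3: r0=0x70 r1=0xde r2=0x43 r3=0xf3 r4=0xf5 r5=0x63  N=1 Z=0
after  4: r0=0x70 r1=0xde r2=0x43 r3=0xd3 r4=0xf5 r5=0x63  N=1 Z=0
after  5: r0=0x70 r1=0xde r2=0x43 r3=0xd3 r4=0x63 r5=0x63  N=0 Z=0
after  6: r0=0x70 r1=0x63 r2=0x43 r3=0xd3 r4=0x63 r5=0x63  N=0 Z=0
after  7: r0=0x70 r1=0x63 r2=0x43 r3=0xd3 r4=0x70 r5=0x63  N=0 Z=0
-- IRQ taken; context saved, return-PC = 8 --

K = 7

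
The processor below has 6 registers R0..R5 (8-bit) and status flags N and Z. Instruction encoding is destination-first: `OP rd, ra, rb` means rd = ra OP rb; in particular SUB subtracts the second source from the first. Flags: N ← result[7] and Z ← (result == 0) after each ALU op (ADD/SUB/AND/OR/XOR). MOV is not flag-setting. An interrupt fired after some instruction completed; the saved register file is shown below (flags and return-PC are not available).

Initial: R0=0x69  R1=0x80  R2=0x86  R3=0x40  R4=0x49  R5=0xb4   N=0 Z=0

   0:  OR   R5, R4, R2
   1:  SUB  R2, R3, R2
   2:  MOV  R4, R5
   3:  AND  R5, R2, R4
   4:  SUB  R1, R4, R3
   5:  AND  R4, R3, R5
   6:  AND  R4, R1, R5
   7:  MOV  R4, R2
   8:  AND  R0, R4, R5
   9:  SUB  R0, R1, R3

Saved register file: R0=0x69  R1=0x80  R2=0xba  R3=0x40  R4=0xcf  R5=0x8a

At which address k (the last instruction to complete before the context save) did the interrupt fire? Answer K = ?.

after  0: R0=0x69 R1=0x80 R2=0x86 R3=0x40 R4=0x49 R5=0xcf  N=1 Z=0
after  1: R0=0x69 R1=0x80 R2=0xba R3=0x40 R4=0x49 R5=0xcf  N=1 Z=0
after  2: R0=0x69 R1=0x80 R2=0xba R3=0x40 R4=0xcf R5=0xcf  N=1 Z=0
after  3: R0=0x69 R1=0x80 R2=0xba R3=0x40 R4=0xcf R5=0x8a  N=1 Z=0
-- IRQ taken; context saved, return-PC = 4 --

K = 3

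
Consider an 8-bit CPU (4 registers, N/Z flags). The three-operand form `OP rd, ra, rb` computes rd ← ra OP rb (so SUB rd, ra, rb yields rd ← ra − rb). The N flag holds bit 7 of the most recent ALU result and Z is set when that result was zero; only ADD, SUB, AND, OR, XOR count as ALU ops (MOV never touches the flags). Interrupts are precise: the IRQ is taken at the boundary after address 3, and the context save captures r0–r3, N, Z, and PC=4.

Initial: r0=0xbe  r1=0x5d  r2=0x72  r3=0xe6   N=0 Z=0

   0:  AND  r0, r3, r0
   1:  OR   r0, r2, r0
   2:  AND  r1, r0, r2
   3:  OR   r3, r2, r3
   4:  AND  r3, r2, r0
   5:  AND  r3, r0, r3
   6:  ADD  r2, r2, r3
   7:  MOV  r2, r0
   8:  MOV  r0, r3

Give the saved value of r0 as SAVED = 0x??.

SAVED = 0xf6

after  0: r0=0xa6 r1=0x5d r2=0x72 r3=0xe6  N=1 Z=0
after  1: r0=0xf6 r1=0x5d r2=0x72 r3=0xe6  N=1 Z=0
after  2: r0=0xf6 r1=0x72 r2=0x72 r3=0xe6  N=0 Z=0
after  3: r0=0xf6 r1=0x72 r2=0x72 r3=0xf6  N=1 Z=0
-- IRQ taken; context saved, return-PC = 4 --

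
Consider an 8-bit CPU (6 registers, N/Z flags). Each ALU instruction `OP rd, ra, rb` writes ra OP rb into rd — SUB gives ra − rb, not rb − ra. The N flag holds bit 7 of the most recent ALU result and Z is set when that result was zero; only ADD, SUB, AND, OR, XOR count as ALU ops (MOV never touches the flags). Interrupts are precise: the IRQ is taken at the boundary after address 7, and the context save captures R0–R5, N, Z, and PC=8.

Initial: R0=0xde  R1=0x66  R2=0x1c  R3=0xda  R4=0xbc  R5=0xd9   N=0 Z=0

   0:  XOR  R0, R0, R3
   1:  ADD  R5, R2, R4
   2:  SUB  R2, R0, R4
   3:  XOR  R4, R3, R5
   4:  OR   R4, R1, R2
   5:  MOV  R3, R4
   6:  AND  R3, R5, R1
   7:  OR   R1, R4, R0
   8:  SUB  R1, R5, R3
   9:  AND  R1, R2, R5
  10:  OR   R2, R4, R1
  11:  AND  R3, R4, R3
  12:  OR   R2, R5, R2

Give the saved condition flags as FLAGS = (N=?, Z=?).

after  0: R0=0x04 R1=0x66 R2=0x1c R3=0xda R4=0xbc R5=0xd9  N=0 Z=0
after  1: R0=0x04 R1=0x66 R2=0x1c R3=0xda R4=0xbc R5=0xd8  N=1 Z=0
after  2: R0=0x04 R1=0x66 R2=0x48 R3=0xda R4=0xbc R5=0xd8  N=0 Z=0
after  3: R0=0x04 R1=0x66 R2=0x48 R3=0xda R4=0x02 R5=0xd8  N=0 Z=0
after  4: R0=0x04 R1=0x66 R2=0x48 R3=0xda R4=0x6e R5=0xd8  N=0 Z=0
after  5: R0=0x04 R1=0x66 R2=0x48 R3=0x6e R4=0x6e R5=0xd8  N=0 Z=0
after  6: R0=0x04 R1=0x66 R2=0x48 R3=0x40 R4=0x6e R5=0xd8  N=0 Z=0
after  7: R0=0x04 R1=0x6e R2=0x48 R3=0x40 R4=0x6e R5=0xd8  N=0 Z=0
-- IRQ taken; context saved, return-PC = 8 --

FLAGS = (N=0, Z=0)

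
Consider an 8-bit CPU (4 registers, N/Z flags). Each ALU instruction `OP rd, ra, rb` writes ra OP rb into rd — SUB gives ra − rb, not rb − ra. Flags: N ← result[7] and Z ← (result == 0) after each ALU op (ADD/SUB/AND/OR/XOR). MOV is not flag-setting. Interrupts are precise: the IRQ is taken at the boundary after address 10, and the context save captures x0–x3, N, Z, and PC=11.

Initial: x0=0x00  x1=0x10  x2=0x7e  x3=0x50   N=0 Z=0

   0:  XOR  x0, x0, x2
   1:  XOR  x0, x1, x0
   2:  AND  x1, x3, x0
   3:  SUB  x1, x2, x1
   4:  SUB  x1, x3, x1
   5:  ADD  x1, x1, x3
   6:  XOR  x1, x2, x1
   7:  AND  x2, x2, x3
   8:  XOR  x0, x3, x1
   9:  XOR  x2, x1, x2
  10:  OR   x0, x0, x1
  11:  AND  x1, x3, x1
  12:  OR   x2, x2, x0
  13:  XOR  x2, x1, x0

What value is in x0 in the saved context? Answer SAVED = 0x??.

after  0: x0=0x7e x1=0x10 x2=0x7e x3=0x50  N=0 Z=0
after  1: x0=0x6e x1=0x10 x2=0x7e x3=0x50  N=0 Z=0
after  2: x0=0x6e x1=0x40 x2=0x7e x3=0x50  N=0 Z=0
after  3: x0=0x6e x1=0x3e x2=0x7e x3=0x50  N=0 Z=0
after  4: x0=0x6e x1=0x12 x2=0x7e x3=0x50  N=0 Z=0
after  5: x0=0x6e x1=0x62 x2=0x7e x3=0x50  N=0 Z=0
after  6: x0=0x6e x1=0x1c x2=0x7e x3=0x50  N=0 Z=0
after  7: x0=0x6e x1=0x1c x2=0x50 x3=0x50  N=0 Z=0
after  8: x0=0x4c x1=0x1c x2=0x50 x3=0x50  N=0 Z=0
after  9: x0=0x4c x1=0x1c x2=0x4c x3=0x50  N=0 Z=0
after 10: x0=0x5c x1=0x1c x2=0x4c x3=0x50  N=0 Z=0
-- IRQ taken; context saved, return-PC = 11 --

SAVED = 0x5c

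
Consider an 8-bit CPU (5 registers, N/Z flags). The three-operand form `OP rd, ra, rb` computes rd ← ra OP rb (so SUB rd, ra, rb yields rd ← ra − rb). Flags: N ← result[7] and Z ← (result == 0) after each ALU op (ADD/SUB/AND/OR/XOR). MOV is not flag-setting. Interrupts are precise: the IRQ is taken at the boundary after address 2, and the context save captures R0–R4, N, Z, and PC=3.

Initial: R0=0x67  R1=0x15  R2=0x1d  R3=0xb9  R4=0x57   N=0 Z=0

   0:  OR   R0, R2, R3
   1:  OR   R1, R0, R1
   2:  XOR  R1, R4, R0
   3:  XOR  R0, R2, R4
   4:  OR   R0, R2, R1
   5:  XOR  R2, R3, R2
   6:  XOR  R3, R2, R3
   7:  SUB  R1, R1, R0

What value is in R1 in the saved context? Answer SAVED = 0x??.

after  0: R0=0xbd R1=0x15 R2=0x1d R3=0xb9 R4=0x57  N=1 Z=0
after  1: R0=0xbd R1=0xbd R2=0x1d R3=0xb9 R4=0x57  N=1 Z=0
after  2: R0=0xbd R1=0xea R2=0x1d R3=0xb9 R4=0x57  N=1 Z=0
-- IRQ taken; context saved, return-PC = 3 --

SAVED = 0xea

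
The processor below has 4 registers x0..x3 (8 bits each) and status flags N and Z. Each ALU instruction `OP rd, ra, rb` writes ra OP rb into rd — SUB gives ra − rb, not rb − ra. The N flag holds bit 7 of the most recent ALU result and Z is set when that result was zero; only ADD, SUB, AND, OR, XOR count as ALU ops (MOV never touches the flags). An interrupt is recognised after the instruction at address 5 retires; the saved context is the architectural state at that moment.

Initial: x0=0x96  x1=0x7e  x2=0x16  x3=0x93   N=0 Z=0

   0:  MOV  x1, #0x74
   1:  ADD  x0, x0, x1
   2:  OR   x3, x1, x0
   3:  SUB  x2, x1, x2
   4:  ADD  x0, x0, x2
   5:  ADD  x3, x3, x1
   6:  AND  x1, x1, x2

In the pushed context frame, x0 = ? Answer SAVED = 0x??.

after  0: x0=0x96 x1=0x74 x2=0x16 x3=0x93  N=0 Z=0
after  1: x0=0x0a x1=0x74 x2=0x16 x3=0x93  N=0 Z=0
after  2: x0=0x0a x1=0x74 x2=0x16 x3=0x7e  N=0 Z=0
after  3: x0=0x0a x1=0x74 x2=0x5e x3=0x7e  N=0 Z=0
after  4: x0=0x68 x1=0x74 x2=0x5e x3=0x7e  N=0 Z=0
after  5: x0=0x68 x1=0x74 x2=0x5e x3=0xf2  N=1 Z=0
-- IRQ taken; context saved, return-PC = 6 --

SAVED = 0x68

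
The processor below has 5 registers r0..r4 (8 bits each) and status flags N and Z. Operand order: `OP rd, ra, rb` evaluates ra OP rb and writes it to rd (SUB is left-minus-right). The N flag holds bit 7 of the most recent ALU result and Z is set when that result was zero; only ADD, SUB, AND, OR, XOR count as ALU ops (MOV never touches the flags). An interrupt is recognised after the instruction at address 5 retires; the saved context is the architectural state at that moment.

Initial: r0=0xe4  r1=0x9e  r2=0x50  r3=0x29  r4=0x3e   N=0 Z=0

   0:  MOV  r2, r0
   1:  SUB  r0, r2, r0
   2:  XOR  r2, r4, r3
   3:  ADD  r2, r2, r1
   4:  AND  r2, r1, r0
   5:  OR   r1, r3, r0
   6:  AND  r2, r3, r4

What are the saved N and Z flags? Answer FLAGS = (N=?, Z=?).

FLAGS = (N=0, Z=0)

after  0: r0=0xe4 r1=0x9e r2=0xe4 r3=0x29 r4=0x3e  N=0 Z=0
after  1: r0=0x00 r1=0x9e r2=0xe4 r3=0x29 r4=0x3e  N=0 Z=1
after  2: r0=0x00 r1=0x9e r2=0x17 r3=0x29 r4=0x3e  N=0 Z=0
after  3: r0=0x00 r1=0x9e r2=0xb5 r3=0x29 r4=0x3e  N=1 Z=0
after  4: r0=0x00 r1=0x9e r2=0x00 r3=0x29 r4=0x3e  N=0 Z=1
after  5: r0=0x00 r1=0x29 r2=0x00 r3=0x29 r4=0x3e  N=0 Z=0
-- IRQ taken; context saved, return-PC = 6 --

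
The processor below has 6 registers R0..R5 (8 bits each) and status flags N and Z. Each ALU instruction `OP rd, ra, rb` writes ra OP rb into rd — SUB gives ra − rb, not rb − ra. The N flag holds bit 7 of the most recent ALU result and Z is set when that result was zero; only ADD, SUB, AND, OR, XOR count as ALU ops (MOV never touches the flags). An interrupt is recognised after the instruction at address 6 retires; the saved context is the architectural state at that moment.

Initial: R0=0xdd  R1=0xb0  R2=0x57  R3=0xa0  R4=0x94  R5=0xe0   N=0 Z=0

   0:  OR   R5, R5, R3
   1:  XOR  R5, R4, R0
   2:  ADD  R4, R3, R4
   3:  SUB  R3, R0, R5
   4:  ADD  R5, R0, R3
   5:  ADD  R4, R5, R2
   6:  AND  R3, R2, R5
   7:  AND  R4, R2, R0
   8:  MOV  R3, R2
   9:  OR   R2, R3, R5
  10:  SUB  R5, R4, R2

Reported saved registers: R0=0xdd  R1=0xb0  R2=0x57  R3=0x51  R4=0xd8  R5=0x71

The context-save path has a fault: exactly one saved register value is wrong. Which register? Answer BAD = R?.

BAD = R4

after  0: R0=0xdd R1=0xb0 R2=0x57 R3=0xa0 R4=0x94 R5=0xe0  N=1 Z=0
after  1: R0=0xdd R1=0xb0 R2=0x57 R3=0xa0 R4=0x94 R5=0x49  N=0 Z=0
after  2: R0=0xdd R1=0xb0 R2=0x57 R3=0xa0 R4=0x34 R5=0x49  N=0 Z=0
after  3: R0=0xdd R1=0xb0 R2=0x57 R3=0x94 R4=0x34 R5=0x49  N=1 Z=0
after  4: R0=0xdd R1=0xb0 R2=0x57 R3=0x94 R4=0x34 R5=0x71  N=0 Z=0
after  5: R0=0xdd R1=0xb0 R2=0x57 R3=0x94 R4=0xc8 R5=0x71  N=1 Z=0
after  6: R0=0xdd R1=0xb0 R2=0x57 R3=0x51 R4=0xc8 R5=0x71  N=0 Z=0
-- IRQ taken; context saved, return-PC = 7 --
mismatch: R4: reported 0xd8 vs actual 0xc8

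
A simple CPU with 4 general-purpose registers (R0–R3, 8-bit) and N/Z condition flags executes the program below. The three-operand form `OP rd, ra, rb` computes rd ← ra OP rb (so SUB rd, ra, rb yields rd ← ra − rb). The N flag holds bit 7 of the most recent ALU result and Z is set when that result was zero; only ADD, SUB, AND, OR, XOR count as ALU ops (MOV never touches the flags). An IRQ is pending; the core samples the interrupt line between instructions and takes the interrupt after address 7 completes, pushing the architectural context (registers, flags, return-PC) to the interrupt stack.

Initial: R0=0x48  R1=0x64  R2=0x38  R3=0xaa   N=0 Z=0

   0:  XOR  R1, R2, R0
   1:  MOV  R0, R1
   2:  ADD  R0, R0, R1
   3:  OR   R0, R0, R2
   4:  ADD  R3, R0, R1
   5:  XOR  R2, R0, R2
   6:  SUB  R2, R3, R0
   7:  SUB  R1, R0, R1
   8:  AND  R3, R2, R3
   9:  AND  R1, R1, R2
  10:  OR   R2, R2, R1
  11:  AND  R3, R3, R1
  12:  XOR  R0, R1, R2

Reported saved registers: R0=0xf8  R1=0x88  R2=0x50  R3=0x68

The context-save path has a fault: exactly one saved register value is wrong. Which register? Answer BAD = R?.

BAD = R2

after  0: R0=0x48 R1=0x70 R2=0x38 R3=0xaa  N=0 Z=0
after  1: R0=0x70 R1=0x70 R2=0x38 R3=0xaa  N=0 Z=0
after  2: R0=0xe0 R1=0x70 R2=0x38 R3=0xaa  N=1 Z=0
after  3: R0=0xf8 R1=0x70 R2=0x38 R3=0xaa  N=1 Z=0
after  4: R0=0xf8 R1=0x70 R2=0x38 R3=0x68  N=0 Z=0
after  5: R0=0xf8 R1=0x70 R2=0xc0 R3=0x68  N=1 Z=0
after  6: R0=0xf8 R1=0x70 R2=0x70 R3=0x68  N=0 Z=0
after  7: R0=0xf8 R1=0x88 R2=0x70 R3=0x68  N=1 Z=0
-- IRQ taken; context saved, return-PC = 8 --
mismatch: R2: reported 0x50 vs actual 0x70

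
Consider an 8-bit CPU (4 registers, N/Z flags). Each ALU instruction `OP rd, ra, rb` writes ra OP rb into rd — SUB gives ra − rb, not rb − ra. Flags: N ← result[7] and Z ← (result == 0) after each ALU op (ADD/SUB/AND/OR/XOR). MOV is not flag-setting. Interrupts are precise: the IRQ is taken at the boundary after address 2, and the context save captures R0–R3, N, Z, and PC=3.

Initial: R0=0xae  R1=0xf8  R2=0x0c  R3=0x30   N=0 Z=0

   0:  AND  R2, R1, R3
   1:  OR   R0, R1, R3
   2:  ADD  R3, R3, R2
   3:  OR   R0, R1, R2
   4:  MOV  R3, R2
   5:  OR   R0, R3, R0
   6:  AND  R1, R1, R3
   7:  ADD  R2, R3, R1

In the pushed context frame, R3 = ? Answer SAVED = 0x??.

SAVED = 0x60

after  0: R0=0xae R1=0xf8 R2=0x30 R3=0x30  N=0 Z=0
after  1: R0=0xf8 R1=0xf8 R2=0x30 R3=0x30  N=1 Z=0
after  2: R0=0xf8 R1=0xf8 R2=0x30 R3=0x60  N=0 Z=0
-- IRQ taken; context saved, return-PC = 3 --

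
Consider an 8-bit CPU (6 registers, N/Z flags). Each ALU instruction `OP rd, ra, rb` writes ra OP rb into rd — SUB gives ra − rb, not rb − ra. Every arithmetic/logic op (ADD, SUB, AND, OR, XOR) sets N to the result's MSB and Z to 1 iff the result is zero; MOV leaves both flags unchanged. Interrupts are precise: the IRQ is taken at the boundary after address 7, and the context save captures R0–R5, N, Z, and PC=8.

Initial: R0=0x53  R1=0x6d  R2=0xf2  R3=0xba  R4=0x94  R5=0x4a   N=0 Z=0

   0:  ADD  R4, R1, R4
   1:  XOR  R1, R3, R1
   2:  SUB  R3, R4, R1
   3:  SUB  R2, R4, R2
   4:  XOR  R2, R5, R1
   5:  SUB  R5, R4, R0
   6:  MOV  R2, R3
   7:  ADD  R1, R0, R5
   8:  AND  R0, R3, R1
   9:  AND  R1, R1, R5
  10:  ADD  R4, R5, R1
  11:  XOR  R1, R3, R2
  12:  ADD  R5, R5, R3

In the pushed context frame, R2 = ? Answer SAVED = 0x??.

after  0: R0=0x53 R1=0x6d R2=0xf2 R3=0xba R4=0x01 R5=0x4a  N=0 Z=0
after  1: R0=0x53 R1=0xd7 R2=0xf2 R3=0xba R4=0x01 R5=0x4a  N=1 Z=0
after  2: R0=0x53 R1=0xd7 R2=0xf2 R3=0x2a R4=0x01 R5=0x4a  N=0 Z=0
after  3: R0=0x53 R1=0xd7 R2=0x0f R3=0x2a R4=0x01 R5=0x4a  N=0 Z=0
after  4: R0=0x53 R1=0xd7 R2=0x9d R3=0x2a R4=0x01 R5=0x4a  N=1 Z=0
after  5: R0=0x53 R1=0xd7 R2=0x9d R3=0x2a R4=0x01 R5=0xae  N=1 Z=0
after  6: R0=0x53 R1=0xd7 R2=0x2a R3=0x2a R4=0x01 R5=0xae  N=1 Z=0
after  7: R0=0x53 R1=0x01 R2=0x2a R3=0x2a R4=0x01 R5=0xae  N=0 Z=0
-- IRQ taken; context saved, return-PC = 8 --

SAVED = 0x2a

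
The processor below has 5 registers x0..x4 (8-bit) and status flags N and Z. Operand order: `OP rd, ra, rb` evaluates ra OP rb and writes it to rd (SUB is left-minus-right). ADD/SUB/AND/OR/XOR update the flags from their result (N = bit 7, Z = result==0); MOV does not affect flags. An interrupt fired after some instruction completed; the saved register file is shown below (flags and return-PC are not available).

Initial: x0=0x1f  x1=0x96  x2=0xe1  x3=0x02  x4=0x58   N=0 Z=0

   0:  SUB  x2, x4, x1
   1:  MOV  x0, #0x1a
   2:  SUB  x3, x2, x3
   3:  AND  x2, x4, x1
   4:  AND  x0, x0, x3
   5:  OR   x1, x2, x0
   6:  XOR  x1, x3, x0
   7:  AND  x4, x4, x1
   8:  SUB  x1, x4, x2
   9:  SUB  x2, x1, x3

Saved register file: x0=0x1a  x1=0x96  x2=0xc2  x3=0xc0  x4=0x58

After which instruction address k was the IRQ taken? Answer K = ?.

after  0: x0=0x1f x1=0x96 x2=0xc2 x3=0x02 x4=0x58  N=1 Z=0
after  1: x0=0x1a x1=0x96 x2=0xc2 x3=0x02 x4=0x58  N=1 Z=0
after  2: x0=0x1a x1=0x96 x2=0xc2 x3=0xc0 x4=0x58  N=1 Z=0
-- IRQ taken; context saved, return-PC = 3 --

K = 2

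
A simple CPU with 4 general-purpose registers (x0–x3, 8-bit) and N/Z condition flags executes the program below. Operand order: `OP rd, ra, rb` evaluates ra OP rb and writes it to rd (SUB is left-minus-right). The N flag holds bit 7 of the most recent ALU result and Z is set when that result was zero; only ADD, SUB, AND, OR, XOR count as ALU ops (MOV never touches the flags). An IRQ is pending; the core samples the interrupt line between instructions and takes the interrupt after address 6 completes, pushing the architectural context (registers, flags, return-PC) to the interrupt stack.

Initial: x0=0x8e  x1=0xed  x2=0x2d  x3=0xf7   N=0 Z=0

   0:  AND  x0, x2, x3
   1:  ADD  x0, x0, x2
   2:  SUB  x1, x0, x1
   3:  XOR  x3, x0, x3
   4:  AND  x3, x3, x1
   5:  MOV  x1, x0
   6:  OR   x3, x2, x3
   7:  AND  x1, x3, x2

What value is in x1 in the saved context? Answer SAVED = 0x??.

after  0: x0=0x25 x1=0xed x2=0x2d x3=0xf7  N=0 Z=0
after  1: x0=0x52 x1=0xed x2=0x2d x3=0xf7  N=0 Z=0
after  2: x0=0x52 x1=0x65 x2=0x2d x3=0xf7  N=0 Z=0
after  3: x0=0x52 x1=0x65 x2=0x2d x3=0xa5  N=1 Z=0
after  4: x0=0x52 x1=0x65 x2=0x2d x3=0x25  N=0 Z=0
after  5: x0=0x52 x1=0x52 x2=0x2d x3=0x25  N=0 Z=0
after  6: x0=0x52 x1=0x52 x2=0x2d x3=0x2d  N=0 Z=0
-- IRQ taken; context saved, return-PC = 7 --

SAVED = 0x52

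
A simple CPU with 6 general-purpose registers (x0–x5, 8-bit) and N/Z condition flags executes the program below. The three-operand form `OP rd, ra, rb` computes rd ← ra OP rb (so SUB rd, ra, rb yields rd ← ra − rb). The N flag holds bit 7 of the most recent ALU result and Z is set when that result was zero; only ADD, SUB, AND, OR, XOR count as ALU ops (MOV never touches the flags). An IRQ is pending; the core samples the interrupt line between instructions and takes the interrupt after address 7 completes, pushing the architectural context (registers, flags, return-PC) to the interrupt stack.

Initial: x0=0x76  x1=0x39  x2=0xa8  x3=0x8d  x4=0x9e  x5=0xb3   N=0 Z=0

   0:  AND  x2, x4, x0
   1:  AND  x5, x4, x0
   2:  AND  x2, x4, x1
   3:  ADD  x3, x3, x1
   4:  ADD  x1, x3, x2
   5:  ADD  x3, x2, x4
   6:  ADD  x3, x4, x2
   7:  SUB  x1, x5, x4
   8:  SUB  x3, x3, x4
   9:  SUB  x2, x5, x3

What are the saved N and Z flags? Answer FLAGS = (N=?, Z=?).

after  0: x0=0x76 x1=0x39 x2=0x16 x3=0x8d x4=0x9e x5=0xb3  N=0 Z=0
after  1: x0=0x76 x1=0x39 x2=0x16 x3=0x8d x4=0x9e x5=0x16  N=0 Z=0
after  2: x0=0x76 x1=0x39 x2=0x18 x3=0x8d x4=0x9e x5=0x16  N=0 Z=0
after  3: x0=0x76 x1=0x39 x2=0x18 x3=0xc6 x4=0x9e x5=0x16  N=1 Z=0
after  4: x0=0x76 x1=0xde x2=0x18 x3=0xc6 x4=0x9e x5=0x16  N=1 Z=0
after  5: x0=0x76 x1=0xde x2=0x18 x3=0xb6 x4=0x9e x5=0x16  N=1 Z=0
after  6: x0=0x76 x1=0xde x2=0x18 x3=0xb6 x4=0x9e x5=0x16  N=1 Z=0
after  7: x0=0x76 x1=0x78 x2=0x18 x3=0xb6 x4=0x9e x5=0x16  N=0 Z=0
-- IRQ taken; context saved, return-PC = 8 --

FLAGS = (N=0, Z=0)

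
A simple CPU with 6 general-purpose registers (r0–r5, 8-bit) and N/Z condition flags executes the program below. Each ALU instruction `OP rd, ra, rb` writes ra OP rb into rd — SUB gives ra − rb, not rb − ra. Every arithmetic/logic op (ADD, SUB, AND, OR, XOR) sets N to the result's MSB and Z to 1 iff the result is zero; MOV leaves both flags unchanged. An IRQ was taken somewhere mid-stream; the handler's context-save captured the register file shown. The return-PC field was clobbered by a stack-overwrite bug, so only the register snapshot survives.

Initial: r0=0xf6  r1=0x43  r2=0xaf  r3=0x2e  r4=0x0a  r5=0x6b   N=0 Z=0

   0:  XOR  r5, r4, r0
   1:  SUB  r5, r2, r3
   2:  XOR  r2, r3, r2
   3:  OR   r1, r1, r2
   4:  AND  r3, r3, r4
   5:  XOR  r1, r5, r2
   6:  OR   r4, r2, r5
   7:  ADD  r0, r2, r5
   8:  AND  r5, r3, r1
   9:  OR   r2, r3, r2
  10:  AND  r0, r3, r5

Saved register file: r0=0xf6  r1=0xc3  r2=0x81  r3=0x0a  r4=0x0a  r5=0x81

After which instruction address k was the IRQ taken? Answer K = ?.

K = 4

after  0: r0=0xf6 r1=0x43 r2=0xaf r3=0x2e r4=0x0a r5=0xfc  N=1 Z=0
after  1: r0=0xf6 r1=0x43 r2=0xaf r3=0x2e r4=0x0a r5=0x81  N=1 Z=0
after  2: r0=0xf6 r1=0x43 r2=0x81 r3=0x2e r4=0x0a r5=0x81  N=1 Z=0
after  3: r0=0xf6 r1=0xc3 r2=0x81 r3=0x2e r4=0x0a r5=0x81  N=1 Z=0
after  4: r0=0xf6 r1=0xc3 r2=0x81 r3=0x0a r4=0x0a r5=0x81  N=0 Z=0
-- IRQ taken; context saved, return-PC = 5 --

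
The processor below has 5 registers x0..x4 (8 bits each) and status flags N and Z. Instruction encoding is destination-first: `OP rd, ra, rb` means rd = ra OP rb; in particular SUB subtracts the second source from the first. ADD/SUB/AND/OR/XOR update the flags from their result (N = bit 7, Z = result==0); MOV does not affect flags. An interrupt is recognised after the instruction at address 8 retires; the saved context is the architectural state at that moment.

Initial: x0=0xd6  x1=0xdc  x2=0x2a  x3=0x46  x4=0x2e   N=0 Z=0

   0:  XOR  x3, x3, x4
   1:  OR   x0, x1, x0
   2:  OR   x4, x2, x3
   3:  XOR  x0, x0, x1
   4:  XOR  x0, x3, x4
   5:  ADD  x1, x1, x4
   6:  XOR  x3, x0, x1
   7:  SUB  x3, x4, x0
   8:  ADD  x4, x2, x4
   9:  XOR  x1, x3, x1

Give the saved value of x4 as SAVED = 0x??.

SAVED = 0x94

after  0: x0=0xd6 x1=0xdc x2=0x2a x3=0x68 x4=0x2e  N=0 Z=0
after  1: x0=0xde x1=0xdc x2=0x2a x3=0x68 x4=0x2e  N=1 Z=0
after  2: x0=0xde x1=0xdc x2=0x2a x3=0x68 x4=0x6a  N=0 Z=0
after  3: x0=0x02 x1=0xdc x2=0x2a x3=0x68 x4=0x6a  N=0 Z=0
after  4: x0=0x02 x1=0xdc x2=0x2a x3=0x68 x4=0x6a  N=0 Z=0
after  5: x0=0x02 x1=0x46 x2=0x2a x3=0x68 x4=0x6a  N=0 Z=0
after  6: x0=0x02 x1=0x46 x2=0x2a x3=0x44 x4=0x6a  N=0 Z=0
after  7: x0=0x02 x1=0x46 x2=0x2a x3=0x68 x4=0x6a  N=0 Z=0
after  8: x0=0x02 x1=0x46 x2=0x2a x3=0x68 x4=0x94  N=1 Z=0
-- IRQ taken; context saved, return-PC = 9 --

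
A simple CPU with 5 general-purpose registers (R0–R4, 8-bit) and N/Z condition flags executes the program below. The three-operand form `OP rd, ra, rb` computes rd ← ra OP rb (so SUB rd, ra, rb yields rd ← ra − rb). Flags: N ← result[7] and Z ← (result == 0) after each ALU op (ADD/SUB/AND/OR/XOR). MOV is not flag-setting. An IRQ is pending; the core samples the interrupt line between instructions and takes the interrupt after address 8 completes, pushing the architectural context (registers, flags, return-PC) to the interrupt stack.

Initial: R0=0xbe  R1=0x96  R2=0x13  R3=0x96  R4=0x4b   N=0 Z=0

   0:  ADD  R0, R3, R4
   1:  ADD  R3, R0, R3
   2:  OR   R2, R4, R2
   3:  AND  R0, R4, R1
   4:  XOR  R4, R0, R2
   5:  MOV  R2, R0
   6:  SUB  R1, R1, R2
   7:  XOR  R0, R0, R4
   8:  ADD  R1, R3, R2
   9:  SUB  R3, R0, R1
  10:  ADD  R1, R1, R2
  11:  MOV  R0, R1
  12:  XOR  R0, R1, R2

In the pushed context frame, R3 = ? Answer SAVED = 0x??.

SAVED = 0x77

after  0: R0=0xe1 R1=0x96 R2=0x13 R3=0x96 R4=0x4b  N=1 Z=0
after  1: R0=0xe1 R1=0x96 R2=0x13 R3=0x77 R4=0x4b  N=0 Z=0
after  2: R0=0xe1 R1=0x96 R2=0x5b R3=0x77 R4=0x4b  N=0 Z=0
after  3: R0=0x02 R1=0x96 R2=0x5b R3=0x77 R4=0x4b  N=0 Z=0
after  4: R0=0x02 R1=0x96 R2=0x5b R3=0x77 R4=0x59  N=0 Z=0
after  5: R0=0x02 R1=0x96 R2=0x02 R3=0x77 R4=0x59  N=0 Z=0
after  6: R0=0x02 R1=0x94 R2=0x02 R3=0x77 R4=0x59  N=1 Z=0
after  7: R0=0x5b R1=0x94 R2=0x02 R3=0x77 R4=0x59  N=0 Z=0
after  8: R0=0x5b R1=0x79 R2=0x02 R3=0x77 R4=0x59  N=0 Z=0
-- IRQ taken; context saved, return-PC = 9 --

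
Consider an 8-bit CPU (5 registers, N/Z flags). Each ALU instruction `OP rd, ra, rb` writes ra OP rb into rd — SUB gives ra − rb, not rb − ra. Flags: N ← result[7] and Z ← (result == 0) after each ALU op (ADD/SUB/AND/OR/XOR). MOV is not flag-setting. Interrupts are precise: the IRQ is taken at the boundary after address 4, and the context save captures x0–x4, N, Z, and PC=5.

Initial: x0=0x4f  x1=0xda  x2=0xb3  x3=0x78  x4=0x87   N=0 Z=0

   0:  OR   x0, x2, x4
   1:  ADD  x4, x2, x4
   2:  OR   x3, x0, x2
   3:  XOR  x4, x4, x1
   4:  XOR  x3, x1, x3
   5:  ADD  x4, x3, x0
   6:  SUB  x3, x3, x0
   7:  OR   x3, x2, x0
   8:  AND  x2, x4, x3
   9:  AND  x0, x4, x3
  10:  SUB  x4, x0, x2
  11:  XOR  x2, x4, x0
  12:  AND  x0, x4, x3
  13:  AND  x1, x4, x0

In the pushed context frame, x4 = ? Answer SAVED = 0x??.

after  0: x0=0xb7 x1=0xda x2=0xb3 x3=0x78 x4=0x87  N=1 Z=0
after  1: x0=0xb7 x1=0xda x2=0xb3 x3=0x78 x4=0x3a  N=0 Z=0
after  2: x0=0xb7 x1=0xda x2=0xb3 x3=0xb7 x4=0x3a  N=1 Z=0
after  3: x0=0xb7 x1=0xda x2=0xb3 x3=0xb7 x4=0xe0  N=1 Z=0
after  4: x0=0xb7 x1=0xda x2=0xb3 x3=0x6d x4=0xe0  N=0 Z=0
-- IRQ taken; context saved, return-PC = 5 --

SAVED = 0xe0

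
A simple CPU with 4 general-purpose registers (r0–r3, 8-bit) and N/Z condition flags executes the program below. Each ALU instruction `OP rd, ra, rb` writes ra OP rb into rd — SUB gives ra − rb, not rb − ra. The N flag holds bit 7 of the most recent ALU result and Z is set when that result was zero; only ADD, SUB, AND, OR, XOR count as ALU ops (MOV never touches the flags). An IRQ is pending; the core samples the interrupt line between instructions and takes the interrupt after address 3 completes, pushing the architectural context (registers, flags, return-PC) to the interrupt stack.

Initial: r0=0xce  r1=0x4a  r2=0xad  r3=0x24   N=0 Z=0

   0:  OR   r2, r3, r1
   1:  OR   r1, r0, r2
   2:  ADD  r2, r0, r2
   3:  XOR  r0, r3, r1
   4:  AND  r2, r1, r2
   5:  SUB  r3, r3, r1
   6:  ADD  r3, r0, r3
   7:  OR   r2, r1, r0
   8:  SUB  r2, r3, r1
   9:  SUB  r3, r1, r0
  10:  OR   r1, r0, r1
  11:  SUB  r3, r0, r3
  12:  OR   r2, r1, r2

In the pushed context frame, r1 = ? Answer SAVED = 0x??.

SAVED = 0xee

after  0: r0=0xce r1=0x4a r2=0x6e r3=0x24  N=0 Z=0
after  1: r0=0xce r1=0xee r2=0x6e r3=0x24  N=1 Z=0
after  2: r0=0xce r1=0xee r2=0x3c r3=0x24  N=0 Z=0
after  3: r0=0xca r1=0xee r2=0x3c r3=0x24  N=1 Z=0
-- IRQ taken; context saved, return-PC = 4 --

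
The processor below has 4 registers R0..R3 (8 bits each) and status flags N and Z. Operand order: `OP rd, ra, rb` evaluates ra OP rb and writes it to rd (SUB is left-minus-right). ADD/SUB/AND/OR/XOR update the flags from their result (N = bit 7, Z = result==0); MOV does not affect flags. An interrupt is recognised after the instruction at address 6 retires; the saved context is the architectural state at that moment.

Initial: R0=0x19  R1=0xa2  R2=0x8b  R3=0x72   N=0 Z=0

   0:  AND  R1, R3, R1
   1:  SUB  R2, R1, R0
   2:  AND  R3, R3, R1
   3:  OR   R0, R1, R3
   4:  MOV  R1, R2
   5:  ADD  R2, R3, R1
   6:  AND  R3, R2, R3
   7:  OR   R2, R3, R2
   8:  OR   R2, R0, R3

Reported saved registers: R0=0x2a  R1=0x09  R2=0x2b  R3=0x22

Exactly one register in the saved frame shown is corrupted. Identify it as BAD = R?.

after  0: R0=0x19 R1=0x22 R2=0x8b R3=0x72  N=0 Z=0
after  1: R0=0x19 R1=0x22 R2=0x09 R3=0x72  N=0 Z=0
after  2: R0=0x19 R1=0x22 R2=0x09 R3=0x22  N=0 Z=0
after  3: R0=0x22 R1=0x22 R2=0x09 R3=0x22  N=0 Z=0
after  4: R0=0x22 R1=0x09 R2=0x09 R3=0x22  N=0 Z=0
after  5: R0=0x22 R1=0x09 R2=0x2b R3=0x22  N=0 Z=0
after  6: R0=0x22 R1=0x09 R2=0x2b R3=0x22  N=0 Z=0
-- IRQ taken; context saved, return-PC = 7 --
mismatch: R0: reported 0x2a vs actual 0x22

BAD = R0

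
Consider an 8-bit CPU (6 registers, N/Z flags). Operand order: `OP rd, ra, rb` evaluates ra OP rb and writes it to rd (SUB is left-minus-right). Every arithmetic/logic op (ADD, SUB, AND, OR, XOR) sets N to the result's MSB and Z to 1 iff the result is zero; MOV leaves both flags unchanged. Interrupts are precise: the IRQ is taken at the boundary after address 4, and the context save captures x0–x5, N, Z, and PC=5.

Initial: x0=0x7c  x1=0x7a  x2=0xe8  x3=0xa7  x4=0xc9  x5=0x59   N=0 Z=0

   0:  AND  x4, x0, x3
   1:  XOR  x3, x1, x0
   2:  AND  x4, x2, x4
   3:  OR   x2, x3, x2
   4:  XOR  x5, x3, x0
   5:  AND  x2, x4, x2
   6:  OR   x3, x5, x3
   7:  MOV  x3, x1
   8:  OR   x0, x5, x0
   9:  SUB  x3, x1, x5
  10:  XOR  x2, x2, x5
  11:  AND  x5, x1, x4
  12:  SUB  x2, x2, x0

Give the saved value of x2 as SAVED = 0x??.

after  0: x0=0x7c x1=0x7a x2=0xe8 x3=0xa7 x4=0x24 x5=0x59  N=0 Z=0
after  1: x0=0x7c x1=0x7a x2=0xe8 x3=0x06 x4=0x24 x5=0x59  N=0 Z=0
after  2: x0=0x7c x1=0x7a x2=0xe8 x3=0x06 x4=0x20 x5=0x59  N=0 Z=0
after  3: x0=0x7c x1=0x7a x2=0xee x3=0x06 x4=0x20 x5=0x59  N=1 Z=0
after  4: x0=0x7c x1=0x7a x2=0xee x3=0x06 x4=0x20 x5=0x7a  N=0 Z=0
-- IRQ taken; context saved, return-PC = 5 --

SAVED = 0xee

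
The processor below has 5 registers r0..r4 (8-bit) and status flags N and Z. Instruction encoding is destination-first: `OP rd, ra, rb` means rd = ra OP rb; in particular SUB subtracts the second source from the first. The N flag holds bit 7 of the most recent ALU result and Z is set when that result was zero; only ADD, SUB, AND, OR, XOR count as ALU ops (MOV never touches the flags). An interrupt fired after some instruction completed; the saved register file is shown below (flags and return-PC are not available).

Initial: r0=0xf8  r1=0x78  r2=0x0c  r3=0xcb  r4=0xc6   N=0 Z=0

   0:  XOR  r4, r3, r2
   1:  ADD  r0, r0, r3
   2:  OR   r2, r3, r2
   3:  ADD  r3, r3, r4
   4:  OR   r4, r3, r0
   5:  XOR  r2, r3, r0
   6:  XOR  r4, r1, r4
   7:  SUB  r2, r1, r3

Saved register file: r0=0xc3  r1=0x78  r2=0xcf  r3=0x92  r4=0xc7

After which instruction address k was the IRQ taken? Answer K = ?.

after  0: r0=0xf8 r1=0x78 r2=0x0c r3=0xcb r4=0xc7  N=1 Z=0
after  1: r0=0xc3 r1=0x78 r2=0x0c r3=0xcb r4=0xc7  N=1 Z=0
after  2: r0=0xc3 r1=0x78 r2=0xcf r3=0xcb r4=0xc7  N=1 Z=0
after  3: r0=0xc3 r1=0x78 r2=0xcf r3=0x92 r4=0xc7  N=1 Z=0
-- IRQ taken; context saved, return-PC = 4 --

K = 3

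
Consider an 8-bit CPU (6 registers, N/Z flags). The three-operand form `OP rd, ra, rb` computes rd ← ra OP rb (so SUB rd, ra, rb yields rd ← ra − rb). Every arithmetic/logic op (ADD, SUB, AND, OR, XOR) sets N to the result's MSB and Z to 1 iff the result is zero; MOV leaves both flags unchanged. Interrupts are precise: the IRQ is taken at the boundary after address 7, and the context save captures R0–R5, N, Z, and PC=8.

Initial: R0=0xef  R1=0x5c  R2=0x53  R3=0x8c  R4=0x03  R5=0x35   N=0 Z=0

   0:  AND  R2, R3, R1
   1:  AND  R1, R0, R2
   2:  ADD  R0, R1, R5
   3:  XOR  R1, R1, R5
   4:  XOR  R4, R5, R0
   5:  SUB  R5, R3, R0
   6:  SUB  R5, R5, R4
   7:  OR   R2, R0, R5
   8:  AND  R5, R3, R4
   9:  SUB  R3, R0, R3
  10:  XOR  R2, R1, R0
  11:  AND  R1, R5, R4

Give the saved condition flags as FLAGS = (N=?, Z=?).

after  0: R0=0xef R1=0x5c R2=0x0c R3=0x8c R4=0x03 R5=0x35  N=0 Z=0
after  1: R0=0xef R1=0x0c R2=0x0c R3=0x8c R4=0x03 R5=0x35  N=0 Z=0
after  2: R0=0x41 R1=0x0c R2=0x0c R3=0x8c R4=0x03 R5=0x35  N=0 Z=0
after  3: R0=0x41 R1=0x39 R2=0x0c R3=0x8c R4=0x03 R5=0x35  N=0 Z=0
after  4: R0=0x41 R1=0x39 R2=0x0c R3=0x8c R4=0x74 R5=0x35  N=0 Z=0
after  5: R0=0x41 R1=0x39 R2=0x0c R3=0x8c R4=0x74 R5=0x4b  N=0 Z=0
after  6: R0=0x41 R1=0x39 R2=0x0c R3=0x8c R4=0x74 R5=0xd7  N=1 Z=0
after  7: R0=0x41 R1=0x39 R2=0xd7 R3=0x8c R4=0x74 R5=0xd7  N=1 Z=0
-- IRQ taken; context saved, return-PC = 8 --

FLAGS = (N=1, Z=0)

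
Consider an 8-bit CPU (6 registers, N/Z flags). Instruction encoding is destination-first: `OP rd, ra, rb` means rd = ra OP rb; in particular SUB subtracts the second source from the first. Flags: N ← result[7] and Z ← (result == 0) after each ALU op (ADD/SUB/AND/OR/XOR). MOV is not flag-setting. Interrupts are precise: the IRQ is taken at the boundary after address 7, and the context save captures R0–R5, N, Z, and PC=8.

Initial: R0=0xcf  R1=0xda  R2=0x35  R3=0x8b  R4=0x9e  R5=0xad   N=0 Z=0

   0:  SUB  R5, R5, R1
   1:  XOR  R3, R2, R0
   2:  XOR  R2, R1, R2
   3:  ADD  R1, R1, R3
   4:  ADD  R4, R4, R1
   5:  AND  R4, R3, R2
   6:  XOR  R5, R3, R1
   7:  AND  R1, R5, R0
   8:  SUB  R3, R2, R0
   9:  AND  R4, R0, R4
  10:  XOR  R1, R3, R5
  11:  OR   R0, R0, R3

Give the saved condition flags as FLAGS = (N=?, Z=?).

after  0: R0=0xcf R1=0xda R2=0x35 R3=0x8b R4=0x9e R5=0xd3  N=1 Z=0
after  1: R0=0xcf R1=0xda R2=0x35 R3=0xfa R4=0x9e R5=0xd3  N=1 Z=0
after  2: R0=0xcf R1=0xda R2=0xef R3=0xfa R4=0x9e R5=0xd3  N=1 Z=0
after  3: R0=0xcf R1=0xd4 R2=0xef R3=0xfa R4=0x9e R5=0xd3  N=1 Z=0
after  4: R0=0xcf R1=0xd4 R2=0xef R3=0xfa R4=0x72 R5=0xd3  N=0 Z=0
after  5: R0=0xcf R1=0xd4 R2=0xef R3=0xfa R4=0xea R5=0xd3  N=1 Z=0
after  6: R0=0xcf R1=0xd4 R2=0xef R3=0xfa R4=0xea R5=0x2e  N=0 Z=0
after  7: R0=0xcf R1=0x0e R2=0xef R3=0xfa R4=0xea R5=0x2e  N=0 Z=0
-- IRQ taken; context saved, return-PC = 8 --

FLAGS = (N=0, Z=0)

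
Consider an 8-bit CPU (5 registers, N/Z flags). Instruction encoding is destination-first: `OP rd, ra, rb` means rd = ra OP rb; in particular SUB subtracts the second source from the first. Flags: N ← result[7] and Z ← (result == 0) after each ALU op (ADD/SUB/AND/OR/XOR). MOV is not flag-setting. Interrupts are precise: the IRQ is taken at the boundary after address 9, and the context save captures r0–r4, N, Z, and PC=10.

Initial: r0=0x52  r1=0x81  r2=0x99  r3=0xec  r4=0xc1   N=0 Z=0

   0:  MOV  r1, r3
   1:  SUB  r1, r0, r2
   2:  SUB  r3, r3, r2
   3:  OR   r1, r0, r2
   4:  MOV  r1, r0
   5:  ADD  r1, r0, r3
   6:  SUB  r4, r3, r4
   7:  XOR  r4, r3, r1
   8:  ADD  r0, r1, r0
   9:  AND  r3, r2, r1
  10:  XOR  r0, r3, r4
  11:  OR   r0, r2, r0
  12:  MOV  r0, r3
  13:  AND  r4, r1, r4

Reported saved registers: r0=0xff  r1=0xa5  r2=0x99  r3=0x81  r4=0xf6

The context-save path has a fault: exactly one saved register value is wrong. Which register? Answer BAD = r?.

BAD = r0

after  0: r0=0x52 r1=0xec r2=0x99 r3=0xec r4=0xc1  N=0 Z=0
after  1: r0=0x52 r1=0xb9 r2=0x99 r3=0xec r4=0xc1  N=1 Z=0
after  2: r0=0x52 r1=0xb9 r2=0x99 r3=0x53 r4=0xc1  N=0 Z=0
after  3: r0=0x52 r1=0xdb r2=0x99 r3=0x53 r4=0xc1  N=1 Z=0
after  4: r0=0x52 r1=0x52 r2=0x99 r3=0x53 r4=0xc1  N=1 Z=0
after  5: r0=0x52 r1=0xa5 r2=0x99 r3=0x53 r4=0xc1  N=1 Z=0
after  6: r0=0x52 r1=0xa5 r2=0x99 r3=0x53 r4=0x92  N=1 Z=0
after  7: r0=0x52 r1=0xa5 r2=0x99 r3=0x53 r4=0xf6  N=1 Z=0
after  8: r0=0xf7 r1=0xa5 r2=0x99 r3=0x53 r4=0xf6  N=1 Z=0
after  9: r0=0xf7 r1=0xa5 r2=0x99 r3=0x81 r4=0xf6  N=1 Z=0
-- IRQ taken; context saved, return-PC = 10 --
mismatch: r0: reported 0xff vs actual 0xf7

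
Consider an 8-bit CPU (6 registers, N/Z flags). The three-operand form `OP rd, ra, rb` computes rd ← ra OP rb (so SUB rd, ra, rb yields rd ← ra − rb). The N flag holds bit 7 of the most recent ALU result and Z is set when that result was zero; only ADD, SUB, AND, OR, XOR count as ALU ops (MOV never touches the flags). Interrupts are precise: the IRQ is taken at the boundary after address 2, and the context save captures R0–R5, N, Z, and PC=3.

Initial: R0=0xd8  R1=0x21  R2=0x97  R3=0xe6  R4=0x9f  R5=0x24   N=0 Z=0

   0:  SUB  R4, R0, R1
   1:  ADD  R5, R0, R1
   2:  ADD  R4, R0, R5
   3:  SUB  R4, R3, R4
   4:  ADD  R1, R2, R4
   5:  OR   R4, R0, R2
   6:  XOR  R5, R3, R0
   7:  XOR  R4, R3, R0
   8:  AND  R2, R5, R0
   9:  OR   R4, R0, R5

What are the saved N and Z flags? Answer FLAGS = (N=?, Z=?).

FLAGS = (N=1, Z=0)

after  0: R0=0xd8 R1=0x21 R2=0x97 R3=0xe6 R4=0xb7 R5=0x24  N=1 Z=0
after  1: R0=0xd8 R1=0x21 R2=0x97 R3=0xe6 R4=0xb7 R5=0xf9  N=1 Z=0
after  2: R0=0xd8 R1=0x21 R2=0x97 R3=0xe6 R4=0xd1 R5=0xf9  N=1 Z=0
-- IRQ taken; context saved, return-PC = 3 --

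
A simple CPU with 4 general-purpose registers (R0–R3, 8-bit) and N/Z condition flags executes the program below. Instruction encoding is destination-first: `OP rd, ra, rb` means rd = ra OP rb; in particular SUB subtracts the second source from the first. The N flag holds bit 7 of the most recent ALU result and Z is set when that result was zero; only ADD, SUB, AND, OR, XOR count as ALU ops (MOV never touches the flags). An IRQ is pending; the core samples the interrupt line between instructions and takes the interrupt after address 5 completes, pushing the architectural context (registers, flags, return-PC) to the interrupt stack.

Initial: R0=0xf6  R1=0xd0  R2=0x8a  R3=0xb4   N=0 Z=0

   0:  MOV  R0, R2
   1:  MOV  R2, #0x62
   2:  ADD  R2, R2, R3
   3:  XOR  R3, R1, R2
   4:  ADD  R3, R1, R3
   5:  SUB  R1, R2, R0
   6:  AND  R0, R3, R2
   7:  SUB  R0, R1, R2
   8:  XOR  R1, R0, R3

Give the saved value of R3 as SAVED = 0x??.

SAVED = 0x96

after  0: R0=0x8a R1=0xd0 R2=0x8a R3=0xb4  N=0 Z=0
after  1: R0=0x8a R1=0xd0 R2=0x62 R3=0xb4  N=0 Z=0
after  2: R0=0x8a R1=0xd0 R2=0x16 R3=0xb4  N=0 Z=0
after  3: R0=0x8a R1=0xd0 R2=0x16 R3=0xc6  N=1 Z=0
after  4: R0=0x8a R1=0xd0 R2=0x16 R3=0x96  N=1 Z=0
after  5: R0=0x8a R1=0x8c R2=0x16 R3=0x96  N=1 Z=0
-- IRQ taken; context saved, return-PC = 6 --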